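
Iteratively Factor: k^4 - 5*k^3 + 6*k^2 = (k)*(k^3 - 5*k^2 + 6*k) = k*(k - 3)*(k^2 - 2*k) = k*(k - 3)*(k - 2)*(k)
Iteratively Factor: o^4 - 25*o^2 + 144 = (o + 3)*(o^3 - 3*o^2 - 16*o + 48) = (o - 4)*(o + 3)*(o^2 + o - 12) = (o - 4)*(o + 3)*(o + 4)*(o - 3)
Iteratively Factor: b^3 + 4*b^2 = (b + 4)*(b^2) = b*(b + 4)*(b)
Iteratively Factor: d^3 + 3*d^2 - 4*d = (d)*(d^2 + 3*d - 4) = d*(d - 1)*(d + 4)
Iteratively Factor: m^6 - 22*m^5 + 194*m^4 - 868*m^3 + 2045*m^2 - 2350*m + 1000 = (m - 5)*(m^5 - 17*m^4 + 109*m^3 - 323*m^2 + 430*m - 200) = (m - 5)^2*(m^4 - 12*m^3 + 49*m^2 - 78*m + 40) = (m - 5)^2*(m - 4)*(m^3 - 8*m^2 + 17*m - 10) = (m - 5)^2*(m - 4)*(m - 2)*(m^2 - 6*m + 5) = (m - 5)^3*(m - 4)*(m - 2)*(m - 1)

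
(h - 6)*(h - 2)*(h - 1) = h^3 - 9*h^2 + 20*h - 12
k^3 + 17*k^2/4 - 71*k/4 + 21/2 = (k - 2)*(k - 3/4)*(k + 7)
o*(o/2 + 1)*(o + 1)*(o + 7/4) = o^4/2 + 19*o^3/8 + 29*o^2/8 + 7*o/4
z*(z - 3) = z^2 - 3*z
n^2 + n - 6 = (n - 2)*(n + 3)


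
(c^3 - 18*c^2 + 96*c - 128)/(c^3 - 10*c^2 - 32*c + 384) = (c - 2)/(c + 6)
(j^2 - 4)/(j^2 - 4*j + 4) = (j + 2)/(j - 2)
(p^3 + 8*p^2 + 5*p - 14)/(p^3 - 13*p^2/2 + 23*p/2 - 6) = 2*(p^2 + 9*p + 14)/(2*p^2 - 11*p + 12)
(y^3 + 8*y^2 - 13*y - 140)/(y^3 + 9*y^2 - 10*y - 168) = (y + 5)/(y + 6)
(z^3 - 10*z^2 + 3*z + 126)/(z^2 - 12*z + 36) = (z^2 - 4*z - 21)/(z - 6)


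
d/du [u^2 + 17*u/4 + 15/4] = 2*u + 17/4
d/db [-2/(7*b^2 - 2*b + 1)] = 4*(7*b - 1)/(7*b^2 - 2*b + 1)^2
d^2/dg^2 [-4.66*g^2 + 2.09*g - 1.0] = -9.32000000000000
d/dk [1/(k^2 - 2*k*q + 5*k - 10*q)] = (-2*k + 2*q - 5)/(k^2 - 2*k*q + 5*k - 10*q)^2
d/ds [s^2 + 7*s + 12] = 2*s + 7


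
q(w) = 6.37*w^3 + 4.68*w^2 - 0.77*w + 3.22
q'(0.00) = -0.77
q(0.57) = 5.48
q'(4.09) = 357.19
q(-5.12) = -725.12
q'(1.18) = 36.88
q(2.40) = 116.39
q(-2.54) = -69.02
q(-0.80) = 3.57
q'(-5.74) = 575.13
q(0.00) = 3.22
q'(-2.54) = 98.75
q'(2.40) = 131.77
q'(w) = 19.11*w^2 + 9.36*w - 0.77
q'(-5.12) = 452.26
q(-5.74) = -1042.85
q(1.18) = 19.29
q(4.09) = 514.18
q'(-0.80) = 3.97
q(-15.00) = -20430.98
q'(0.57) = 10.77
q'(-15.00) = 4158.58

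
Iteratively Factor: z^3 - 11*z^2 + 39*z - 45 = (z - 3)*(z^2 - 8*z + 15) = (z - 5)*(z - 3)*(z - 3)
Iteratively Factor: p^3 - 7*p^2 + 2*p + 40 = (p - 5)*(p^2 - 2*p - 8) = (p - 5)*(p - 4)*(p + 2)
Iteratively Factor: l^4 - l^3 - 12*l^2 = (l)*(l^3 - l^2 - 12*l) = l^2*(l^2 - l - 12) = l^2*(l - 4)*(l + 3)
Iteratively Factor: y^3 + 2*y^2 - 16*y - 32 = (y + 4)*(y^2 - 2*y - 8) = (y + 2)*(y + 4)*(y - 4)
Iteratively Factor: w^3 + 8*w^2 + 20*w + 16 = (w + 4)*(w^2 + 4*w + 4) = (w + 2)*(w + 4)*(w + 2)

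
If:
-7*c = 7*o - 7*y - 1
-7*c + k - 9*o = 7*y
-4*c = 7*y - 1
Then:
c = 1/4 - 7*y/4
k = 39*y/2 + 11/14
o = 11*y/4 - 3/28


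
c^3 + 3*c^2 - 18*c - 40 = (c - 4)*(c + 2)*(c + 5)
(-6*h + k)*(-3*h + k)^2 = -54*h^3 + 45*h^2*k - 12*h*k^2 + k^3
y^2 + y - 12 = (y - 3)*(y + 4)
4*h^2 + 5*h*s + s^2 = (h + s)*(4*h + s)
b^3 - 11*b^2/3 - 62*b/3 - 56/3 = (b - 7)*(b + 4/3)*(b + 2)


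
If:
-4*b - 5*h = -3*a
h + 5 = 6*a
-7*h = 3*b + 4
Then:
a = 49/87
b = 71/29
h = -47/29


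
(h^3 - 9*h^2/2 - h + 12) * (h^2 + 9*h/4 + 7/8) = h^5 - 9*h^4/4 - 41*h^3/4 + 93*h^2/16 + 209*h/8 + 21/2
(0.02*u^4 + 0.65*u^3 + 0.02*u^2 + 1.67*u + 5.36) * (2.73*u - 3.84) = 0.0546*u^5 + 1.6977*u^4 - 2.4414*u^3 + 4.4823*u^2 + 8.22*u - 20.5824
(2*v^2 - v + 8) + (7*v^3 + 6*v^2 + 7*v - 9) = 7*v^3 + 8*v^2 + 6*v - 1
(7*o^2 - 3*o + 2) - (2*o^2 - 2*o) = 5*o^2 - o + 2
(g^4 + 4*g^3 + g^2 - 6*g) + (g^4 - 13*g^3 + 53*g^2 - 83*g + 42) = 2*g^4 - 9*g^3 + 54*g^2 - 89*g + 42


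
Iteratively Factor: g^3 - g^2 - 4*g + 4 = (g - 2)*(g^2 + g - 2) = (g - 2)*(g - 1)*(g + 2)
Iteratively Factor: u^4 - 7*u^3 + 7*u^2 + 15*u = (u + 1)*(u^3 - 8*u^2 + 15*u) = u*(u + 1)*(u^2 - 8*u + 15) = u*(u - 5)*(u + 1)*(u - 3)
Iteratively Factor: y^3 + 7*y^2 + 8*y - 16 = (y - 1)*(y^2 + 8*y + 16) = (y - 1)*(y + 4)*(y + 4)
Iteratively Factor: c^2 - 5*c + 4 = (c - 1)*(c - 4)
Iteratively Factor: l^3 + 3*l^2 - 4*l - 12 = (l + 3)*(l^2 - 4) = (l - 2)*(l + 3)*(l + 2)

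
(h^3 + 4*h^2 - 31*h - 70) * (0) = 0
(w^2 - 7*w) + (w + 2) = w^2 - 6*w + 2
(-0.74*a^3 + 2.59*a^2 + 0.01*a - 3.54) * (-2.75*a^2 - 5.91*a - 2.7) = 2.035*a^5 - 2.7491*a^4 - 13.3364*a^3 + 2.6829*a^2 + 20.8944*a + 9.558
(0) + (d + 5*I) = d + 5*I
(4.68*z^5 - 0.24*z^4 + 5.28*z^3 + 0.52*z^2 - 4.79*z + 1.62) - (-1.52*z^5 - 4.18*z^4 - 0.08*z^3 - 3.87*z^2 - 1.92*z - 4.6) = 6.2*z^5 + 3.94*z^4 + 5.36*z^3 + 4.39*z^2 - 2.87*z + 6.22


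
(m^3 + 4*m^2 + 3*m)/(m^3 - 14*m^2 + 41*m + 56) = m*(m + 3)/(m^2 - 15*m + 56)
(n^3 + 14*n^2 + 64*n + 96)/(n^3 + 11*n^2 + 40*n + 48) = (n + 6)/(n + 3)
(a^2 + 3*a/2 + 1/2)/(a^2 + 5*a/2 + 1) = (a + 1)/(a + 2)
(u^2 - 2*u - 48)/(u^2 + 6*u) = (u - 8)/u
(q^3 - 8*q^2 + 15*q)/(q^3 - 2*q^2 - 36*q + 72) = q*(q^2 - 8*q + 15)/(q^3 - 2*q^2 - 36*q + 72)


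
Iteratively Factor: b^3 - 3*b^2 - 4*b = (b + 1)*(b^2 - 4*b) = (b - 4)*(b + 1)*(b)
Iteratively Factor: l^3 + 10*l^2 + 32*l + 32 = (l + 2)*(l^2 + 8*l + 16) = (l + 2)*(l + 4)*(l + 4)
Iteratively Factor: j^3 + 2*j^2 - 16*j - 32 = (j + 4)*(j^2 - 2*j - 8) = (j - 4)*(j + 4)*(j + 2)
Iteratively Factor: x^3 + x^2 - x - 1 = (x - 1)*(x^2 + 2*x + 1) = (x - 1)*(x + 1)*(x + 1)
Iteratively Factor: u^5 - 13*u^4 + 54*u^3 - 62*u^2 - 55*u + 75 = (u + 1)*(u^4 - 14*u^3 + 68*u^2 - 130*u + 75) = (u - 5)*(u + 1)*(u^3 - 9*u^2 + 23*u - 15) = (u - 5)*(u - 3)*(u + 1)*(u^2 - 6*u + 5) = (u - 5)*(u - 3)*(u - 1)*(u + 1)*(u - 5)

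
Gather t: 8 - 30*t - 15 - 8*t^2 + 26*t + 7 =-8*t^2 - 4*t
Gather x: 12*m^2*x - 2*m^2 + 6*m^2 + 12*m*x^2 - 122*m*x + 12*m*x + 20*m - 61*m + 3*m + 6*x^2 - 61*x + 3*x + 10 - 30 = 4*m^2 - 38*m + x^2*(12*m + 6) + x*(12*m^2 - 110*m - 58) - 20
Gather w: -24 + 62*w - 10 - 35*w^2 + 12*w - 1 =-35*w^2 + 74*w - 35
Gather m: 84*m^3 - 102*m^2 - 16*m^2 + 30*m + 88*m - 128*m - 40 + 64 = 84*m^3 - 118*m^2 - 10*m + 24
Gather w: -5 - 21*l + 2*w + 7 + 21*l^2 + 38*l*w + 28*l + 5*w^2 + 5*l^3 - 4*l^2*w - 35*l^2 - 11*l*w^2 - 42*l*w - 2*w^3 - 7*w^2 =5*l^3 - 14*l^2 + 7*l - 2*w^3 + w^2*(-11*l - 2) + w*(-4*l^2 - 4*l + 2) + 2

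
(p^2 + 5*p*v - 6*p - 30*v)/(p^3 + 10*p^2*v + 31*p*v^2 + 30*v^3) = (p - 6)/(p^2 + 5*p*v + 6*v^2)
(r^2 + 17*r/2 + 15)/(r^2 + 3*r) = (r^2 + 17*r/2 + 15)/(r*(r + 3))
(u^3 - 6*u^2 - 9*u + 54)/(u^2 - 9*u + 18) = u + 3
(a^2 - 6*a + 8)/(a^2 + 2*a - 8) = (a - 4)/(a + 4)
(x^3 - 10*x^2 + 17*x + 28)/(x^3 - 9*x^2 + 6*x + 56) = (x + 1)/(x + 2)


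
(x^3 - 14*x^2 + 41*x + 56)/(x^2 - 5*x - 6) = (x^2 - 15*x + 56)/(x - 6)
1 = 1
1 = 1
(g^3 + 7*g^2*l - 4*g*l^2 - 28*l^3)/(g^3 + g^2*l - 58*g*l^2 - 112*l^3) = (g - 2*l)/(g - 8*l)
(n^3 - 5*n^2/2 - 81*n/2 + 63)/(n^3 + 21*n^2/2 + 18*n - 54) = (n - 7)/(n + 6)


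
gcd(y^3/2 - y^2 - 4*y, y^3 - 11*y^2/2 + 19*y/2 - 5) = 1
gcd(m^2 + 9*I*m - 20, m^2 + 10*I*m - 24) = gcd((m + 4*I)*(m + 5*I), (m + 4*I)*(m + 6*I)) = m + 4*I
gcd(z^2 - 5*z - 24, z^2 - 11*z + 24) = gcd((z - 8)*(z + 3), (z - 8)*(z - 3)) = z - 8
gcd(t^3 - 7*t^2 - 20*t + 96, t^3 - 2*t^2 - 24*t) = t + 4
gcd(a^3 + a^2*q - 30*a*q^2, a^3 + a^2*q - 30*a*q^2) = -a^3 - a^2*q + 30*a*q^2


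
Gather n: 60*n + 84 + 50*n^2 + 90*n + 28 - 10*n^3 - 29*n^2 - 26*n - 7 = -10*n^3 + 21*n^2 + 124*n + 105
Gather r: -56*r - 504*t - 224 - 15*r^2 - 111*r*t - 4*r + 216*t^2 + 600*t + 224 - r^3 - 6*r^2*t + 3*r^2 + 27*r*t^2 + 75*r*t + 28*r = -r^3 + r^2*(-6*t - 12) + r*(27*t^2 - 36*t - 32) + 216*t^2 + 96*t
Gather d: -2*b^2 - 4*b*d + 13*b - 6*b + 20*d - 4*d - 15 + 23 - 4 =-2*b^2 + 7*b + d*(16 - 4*b) + 4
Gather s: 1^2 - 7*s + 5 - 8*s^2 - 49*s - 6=-8*s^2 - 56*s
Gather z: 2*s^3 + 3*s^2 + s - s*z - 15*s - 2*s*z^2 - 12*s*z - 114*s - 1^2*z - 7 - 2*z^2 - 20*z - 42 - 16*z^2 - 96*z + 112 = 2*s^3 + 3*s^2 - 128*s + z^2*(-2*s - 18) + z*(-13*s - 117) + 63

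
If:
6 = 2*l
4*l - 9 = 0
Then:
No Solution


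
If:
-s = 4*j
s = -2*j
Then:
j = 0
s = 0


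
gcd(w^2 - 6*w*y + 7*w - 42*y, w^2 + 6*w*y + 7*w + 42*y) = w + 7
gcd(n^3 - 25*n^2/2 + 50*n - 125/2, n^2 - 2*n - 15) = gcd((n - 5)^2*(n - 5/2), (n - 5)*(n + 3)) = n - 5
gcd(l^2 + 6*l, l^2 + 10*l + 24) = l + 6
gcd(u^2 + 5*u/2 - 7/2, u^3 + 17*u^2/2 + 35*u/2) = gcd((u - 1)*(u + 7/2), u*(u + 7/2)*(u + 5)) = u + 7/2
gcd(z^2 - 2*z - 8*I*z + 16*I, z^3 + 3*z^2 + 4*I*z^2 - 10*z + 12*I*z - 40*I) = z - 2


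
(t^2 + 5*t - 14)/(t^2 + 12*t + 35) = (t - 2)/(t + 5)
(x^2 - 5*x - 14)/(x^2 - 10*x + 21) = (x + 2)/(x - 3)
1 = 1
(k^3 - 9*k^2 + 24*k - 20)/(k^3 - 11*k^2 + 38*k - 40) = (k - 2)/(k - 4)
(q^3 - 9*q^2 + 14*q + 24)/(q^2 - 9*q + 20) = (q^2 - 5*q - 6)/(q - 5)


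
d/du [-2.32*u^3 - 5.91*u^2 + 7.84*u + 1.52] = -6.96*u^2 - 11.82*u + 7.84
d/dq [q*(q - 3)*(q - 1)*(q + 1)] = 4*q^3 - 9*q^2 - 2*q + 3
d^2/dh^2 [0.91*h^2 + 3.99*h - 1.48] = 1.82000000000000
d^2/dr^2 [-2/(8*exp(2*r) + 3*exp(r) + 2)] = 2*(-2*(16*exp(r) + 3)^2*exp(r) + (32*exp(r) + 3)*(8*exp(2*r) + 3*exp(r) + 2))*exp(r)/(8*exp(2*r) + 3*exp(r) + 2)^3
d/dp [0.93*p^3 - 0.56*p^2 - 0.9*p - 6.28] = 2.79*p^2 - 1.12*p - 0.9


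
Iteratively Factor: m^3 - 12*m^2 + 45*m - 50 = (m - 2)*(m^2 - 10*m + 25) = (m - 5)*(m - 2)*(m - 5)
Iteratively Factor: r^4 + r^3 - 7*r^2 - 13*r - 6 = (r + 1)*(r^3 - 7*r - 6) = (r - 3)*(r + 1)*(r^2 + 3*r + 2) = (r - 3)*(r + 1)*(r + 2)*(r + 1)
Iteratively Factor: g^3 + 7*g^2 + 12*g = (g + 3)*(g^2 + 4*g) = g*(g + 3)*(g + 4)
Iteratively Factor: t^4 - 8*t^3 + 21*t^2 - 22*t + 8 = (t - 1)*(t^3 - 7*t^2 + 14*t - 8) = (t - 2)*(t - 1)*(t^2 - 5*t + 4) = (t - 4)*(t - 2)*(t - 1)*(t - 1)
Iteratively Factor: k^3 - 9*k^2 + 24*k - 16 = (k - 4)*(k^2 - 5*k + 4) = (k - 4)*(k - 1)*(k - 4)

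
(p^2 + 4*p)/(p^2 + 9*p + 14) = p*(p + 4)/(p^2 + 9*p + 14)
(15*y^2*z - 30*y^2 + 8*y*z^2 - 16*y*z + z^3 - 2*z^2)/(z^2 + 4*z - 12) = (15*y^2 + 8*y*z + z^2)/(z + 6)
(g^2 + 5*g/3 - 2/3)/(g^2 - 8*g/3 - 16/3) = (-3*g^2 - 5*g + 2)/(-3*g^2 + 8*g + 16)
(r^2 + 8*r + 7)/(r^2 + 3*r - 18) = (r^2 + 8*r + 7)/(r^2 + 3*r - 18)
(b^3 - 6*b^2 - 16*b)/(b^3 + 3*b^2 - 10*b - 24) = b*(b - 8)/(b^2 + b - 12)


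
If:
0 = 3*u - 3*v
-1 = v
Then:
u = -1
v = -1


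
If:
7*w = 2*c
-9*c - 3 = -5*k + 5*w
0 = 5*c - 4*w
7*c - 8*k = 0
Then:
No Solution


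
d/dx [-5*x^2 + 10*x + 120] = 10 - 10*x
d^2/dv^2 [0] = 0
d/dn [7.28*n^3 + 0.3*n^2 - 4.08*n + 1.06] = 21.84*n^2 + 0.6*n - 4.08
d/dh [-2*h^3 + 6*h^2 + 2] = 6*h*(2 - h)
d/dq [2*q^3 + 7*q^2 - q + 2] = 6*q^2 + 14*q - 1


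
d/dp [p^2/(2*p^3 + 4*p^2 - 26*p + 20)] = p*(-p^3 - 13*p + 20)/(2*(p^6 + 4*p^5 - 22*p^4 - 32*p^3 + 209*p^2 - 260*p + 100))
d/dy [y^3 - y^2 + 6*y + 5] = 3*y^2 - 2*y + 6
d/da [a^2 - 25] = 2*a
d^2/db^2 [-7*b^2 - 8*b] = -14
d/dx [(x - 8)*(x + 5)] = 2*x - 3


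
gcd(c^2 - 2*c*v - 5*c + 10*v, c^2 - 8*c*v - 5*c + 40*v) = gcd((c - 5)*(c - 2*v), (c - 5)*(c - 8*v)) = c - 5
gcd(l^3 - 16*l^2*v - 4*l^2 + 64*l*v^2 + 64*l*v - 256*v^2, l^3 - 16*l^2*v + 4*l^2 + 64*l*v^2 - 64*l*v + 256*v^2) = l^2 - 16*l*v + 64*v^2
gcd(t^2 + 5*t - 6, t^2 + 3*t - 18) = t + 6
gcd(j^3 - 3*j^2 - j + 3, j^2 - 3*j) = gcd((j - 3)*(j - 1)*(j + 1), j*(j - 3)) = j - 3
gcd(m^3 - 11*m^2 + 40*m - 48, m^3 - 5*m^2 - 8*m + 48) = m^2 - 8*m + 16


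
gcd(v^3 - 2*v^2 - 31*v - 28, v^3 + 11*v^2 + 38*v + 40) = v + 4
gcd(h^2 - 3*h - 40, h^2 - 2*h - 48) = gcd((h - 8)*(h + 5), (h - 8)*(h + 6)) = h - 8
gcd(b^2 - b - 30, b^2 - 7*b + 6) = b - 6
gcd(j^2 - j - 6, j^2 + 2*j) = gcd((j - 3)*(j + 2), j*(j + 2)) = j + 2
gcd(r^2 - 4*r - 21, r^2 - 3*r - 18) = r + 3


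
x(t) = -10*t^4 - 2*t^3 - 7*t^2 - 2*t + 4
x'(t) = -40*t^3 - 6*t^2 - 14*t - 2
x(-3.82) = -2108.40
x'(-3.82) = 2193.64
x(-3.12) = -944.74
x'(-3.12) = 1198.13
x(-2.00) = -164.00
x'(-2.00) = 322.00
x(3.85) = -2418.66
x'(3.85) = -2427.50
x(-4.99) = -6111.97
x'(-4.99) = 4888.52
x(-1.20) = -20.96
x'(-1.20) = 75.28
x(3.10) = -1052.57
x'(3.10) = -1294.70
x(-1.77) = -101.45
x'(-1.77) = 225.79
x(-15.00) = -501041.00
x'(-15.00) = 133858.00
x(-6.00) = -12764.00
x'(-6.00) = 8506.00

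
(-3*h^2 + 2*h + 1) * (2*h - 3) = -6*h^3 + 13*h^2 - 4*h - 3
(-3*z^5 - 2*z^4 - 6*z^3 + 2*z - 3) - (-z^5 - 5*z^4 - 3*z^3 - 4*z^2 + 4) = -2*z^5 + 3*z^4 - 3*z^3 + 4*z^2 + 2*z - 7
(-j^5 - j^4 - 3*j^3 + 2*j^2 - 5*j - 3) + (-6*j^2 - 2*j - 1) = -j^5 - j^4 - 3*j^3 - 4*j^2 - 7*j - 4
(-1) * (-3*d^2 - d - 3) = 3*d^2 + d + 3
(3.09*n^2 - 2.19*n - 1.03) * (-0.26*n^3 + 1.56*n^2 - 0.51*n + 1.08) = -0.8034*n^5 + 5.3898*n^4 - 4.7245*n^3 + 2.8473*n^2 - 1.8399*n - 1.1124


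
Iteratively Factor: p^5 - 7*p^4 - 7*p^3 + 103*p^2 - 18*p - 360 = (p - 4)*(p^4 - 3*p^3 - 19*p^2 + 27*p + 90) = (p - 4)*(p + 2)*(p^3 - 5*p^2 - 9*p + 45) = (p - 5)*(p - 4)*(p + 2)*(p^2 - 9) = (p - 5)*(p - 4)*(p + 2)*(p + 3)*(p - 3)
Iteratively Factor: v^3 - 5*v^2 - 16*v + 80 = (v - 4)*(v^2 - v - 20) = (v - 4)*(v + 4)*(v - 5)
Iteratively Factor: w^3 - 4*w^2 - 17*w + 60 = (w + 4)*(w^2 - 8*w + 15) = (w - 3)*(w + 4)*(w - 5)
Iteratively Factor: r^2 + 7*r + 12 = (r + 4)*(r + 3)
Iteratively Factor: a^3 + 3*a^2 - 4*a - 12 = (a - 2)*(a^2 + 5*a + 6) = (a - 2)*(a + 2)*(a + 3)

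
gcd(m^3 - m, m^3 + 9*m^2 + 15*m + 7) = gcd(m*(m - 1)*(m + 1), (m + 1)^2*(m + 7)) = m + 1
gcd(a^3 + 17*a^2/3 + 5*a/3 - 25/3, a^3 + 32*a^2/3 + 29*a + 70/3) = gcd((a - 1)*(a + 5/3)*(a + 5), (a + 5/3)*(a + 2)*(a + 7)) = a + 5/3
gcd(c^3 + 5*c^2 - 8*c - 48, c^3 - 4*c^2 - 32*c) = c + 4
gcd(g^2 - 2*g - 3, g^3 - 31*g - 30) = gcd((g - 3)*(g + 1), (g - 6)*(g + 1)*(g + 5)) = g + 1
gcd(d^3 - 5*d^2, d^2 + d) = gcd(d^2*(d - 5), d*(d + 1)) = d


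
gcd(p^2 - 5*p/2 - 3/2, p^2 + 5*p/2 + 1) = p + 1/2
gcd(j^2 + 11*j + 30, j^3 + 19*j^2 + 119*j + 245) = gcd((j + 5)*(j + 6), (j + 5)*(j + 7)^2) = j + 5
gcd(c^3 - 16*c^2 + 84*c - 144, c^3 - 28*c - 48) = c - 6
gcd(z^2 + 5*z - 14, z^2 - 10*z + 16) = z - 2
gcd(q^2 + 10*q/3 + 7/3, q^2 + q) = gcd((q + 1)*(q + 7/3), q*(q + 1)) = q + 1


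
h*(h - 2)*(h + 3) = h^3 + h^2 - 6*h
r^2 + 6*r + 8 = (r + 2)*(r + 4)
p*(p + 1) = p^2 + p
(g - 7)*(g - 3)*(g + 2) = g^3 - 8*g^2 + g + 42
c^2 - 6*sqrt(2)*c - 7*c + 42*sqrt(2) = (c - 7)*(c - 6*sqrt(2))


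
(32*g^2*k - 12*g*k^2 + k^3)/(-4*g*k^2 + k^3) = (-8*g + k)/k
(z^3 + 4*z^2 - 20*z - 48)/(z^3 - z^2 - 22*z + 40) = (z^2 + 8*z + 12)/(z^2 + 3*z - 10)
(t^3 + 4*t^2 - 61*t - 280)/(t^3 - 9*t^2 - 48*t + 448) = (t + 5)/(t - 8)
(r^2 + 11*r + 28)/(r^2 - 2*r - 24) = (r + 7)/(r - 6)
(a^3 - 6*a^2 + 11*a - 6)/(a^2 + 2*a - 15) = (a^2 - 3*a + 2)/(a + 5)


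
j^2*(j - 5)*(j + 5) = j^4 - 25*j^2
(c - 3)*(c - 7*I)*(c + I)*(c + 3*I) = c^4 - 3*c^3 - 3*I*c^3 + 25*c^2 + 9*I*c^2 - 75*c + 21*I*c - 63*I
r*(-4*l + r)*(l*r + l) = -4*l^2*r^2 - 4*l^2*r + l*r^3 + l*r^2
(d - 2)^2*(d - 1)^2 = d^4 - 6*d^3 + 13*d^2 - 12*d + 4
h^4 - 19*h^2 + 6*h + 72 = (h - 3)^2*(h + 2)*(h + 4)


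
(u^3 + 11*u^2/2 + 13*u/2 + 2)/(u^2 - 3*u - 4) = (u^2 + 9*u/2 + 2)/(u - 4)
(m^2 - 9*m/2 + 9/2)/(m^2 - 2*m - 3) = (m - 3/2)/(m + 1)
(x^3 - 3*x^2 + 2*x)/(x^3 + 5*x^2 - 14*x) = (x - 1)/(x + 7)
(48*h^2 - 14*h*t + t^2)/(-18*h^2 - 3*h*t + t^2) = (-8*h + t)/(3*h + t)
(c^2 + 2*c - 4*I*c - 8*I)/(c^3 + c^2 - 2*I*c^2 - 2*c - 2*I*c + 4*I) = (c - 4*I)/(c^2 - c*(1 + 2*I) + 2*I)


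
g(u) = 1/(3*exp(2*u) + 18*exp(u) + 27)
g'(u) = (-6*exp(2*u) - 18*exp(u))/(3*exp(2*u) + 18*exp(u) + 27)^2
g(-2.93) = 0.04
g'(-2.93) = -0.00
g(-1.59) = 0.03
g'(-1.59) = -0.00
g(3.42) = 0.00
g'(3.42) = -0.00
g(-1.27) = 0.03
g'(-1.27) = -0.01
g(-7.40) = 0.04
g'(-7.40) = -0.00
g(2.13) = 0.00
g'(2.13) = -0.00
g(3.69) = 0.00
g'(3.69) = -0.00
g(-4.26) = 0.04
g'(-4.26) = -0.00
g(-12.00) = 0.04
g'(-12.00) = 0.00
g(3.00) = 0.00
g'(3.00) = 0.00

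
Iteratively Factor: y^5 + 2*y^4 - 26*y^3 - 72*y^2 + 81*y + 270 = (y + 3)*(y^4 - y^3 - 23*y^2 - 3*y + 90) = (y + 3)^2*(y^3 - 4*y^2 - 11*y + 30) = (y - 2)*(y + 3)^2*(y^2 - 2*y - 15) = (y - 5)*(y - 2)*(y + 3)^2*(y + 3)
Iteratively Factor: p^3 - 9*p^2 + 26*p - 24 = (p - 4)*(p^2 - 5*p + 6) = (p - 4)*(p - 3)*(p - 2)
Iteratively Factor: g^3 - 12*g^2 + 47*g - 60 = (g - 3)*(g^2 - 9*g + 20) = (g - 5)*(g - 3)*(g - 4)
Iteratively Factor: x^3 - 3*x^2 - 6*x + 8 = (x + 2)*(x^2 - 5*x + 4) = (x - 4)*(x + 2)*(x - 1)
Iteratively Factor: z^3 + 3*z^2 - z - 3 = (z + 3)*(z^2 - 1) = (z + 1)*(z + 3)*(z - 1)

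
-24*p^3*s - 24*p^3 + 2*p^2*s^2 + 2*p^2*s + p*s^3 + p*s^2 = (-4*p + s)*(6*p + s)*(p*s + p)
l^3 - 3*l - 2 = (l - 2)*(l + 1)^2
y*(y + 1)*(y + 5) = y^3 + 6*y^2 + 5*y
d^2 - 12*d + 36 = (d - 6)^2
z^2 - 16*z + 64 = (z - 8)^2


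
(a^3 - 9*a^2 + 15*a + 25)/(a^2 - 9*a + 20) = (a^2 - 4*a - 5)/(a - 4)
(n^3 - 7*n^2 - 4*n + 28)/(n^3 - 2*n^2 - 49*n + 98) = (n + 2)/(n + 7)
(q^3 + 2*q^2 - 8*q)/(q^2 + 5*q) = (q^2 + 2*q - 8)/(q + 5)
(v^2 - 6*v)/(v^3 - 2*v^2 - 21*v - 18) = v/(v^2 + 4*v + 3)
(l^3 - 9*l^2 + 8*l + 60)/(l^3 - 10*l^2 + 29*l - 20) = (l^2 - 4*l - 12)/(l^2 - 5*l + 4)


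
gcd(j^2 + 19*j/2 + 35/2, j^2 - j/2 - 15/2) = j + 5/2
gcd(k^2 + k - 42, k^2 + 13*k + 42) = k + 7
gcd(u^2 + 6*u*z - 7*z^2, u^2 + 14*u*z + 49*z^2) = u + 7*z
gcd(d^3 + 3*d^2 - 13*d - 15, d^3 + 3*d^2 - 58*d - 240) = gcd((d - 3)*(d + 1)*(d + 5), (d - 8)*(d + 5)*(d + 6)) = d + 5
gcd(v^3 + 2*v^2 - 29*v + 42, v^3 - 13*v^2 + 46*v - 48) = v^2 - 5*v + 6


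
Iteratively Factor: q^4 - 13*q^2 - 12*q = (q - 4)*(q^3 + 4*q^2 + 3*q) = (q - 4)*(q + 3)*(q^2 + q) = (q - 4)*(q + 1)*(q + 3)*(q)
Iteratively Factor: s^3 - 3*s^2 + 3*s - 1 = (s - 1)*(s^2 - 2*s + 1) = (s - 1)^2*(s - 1)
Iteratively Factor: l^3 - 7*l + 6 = (l + 3)*(l^2 - 3*l + 2) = (l - 2)*(l + 3)*(l - 1)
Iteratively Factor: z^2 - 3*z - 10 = (z - 5)*(z + 2)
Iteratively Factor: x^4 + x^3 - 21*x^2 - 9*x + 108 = (x + 3)*(x^3 - 2*x^2 - 15*x + 36) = (x - 3)*(x + 3)*(x^2 + x - 12) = (x - 3)^2*(x + 3)*(x + 4)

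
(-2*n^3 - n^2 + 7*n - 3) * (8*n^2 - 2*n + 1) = -16*n^5 - 4*n^4 + 56*n^3 - 39*n^2 + 13*n - 3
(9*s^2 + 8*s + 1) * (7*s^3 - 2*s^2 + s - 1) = 63*s^5 + 38*s^4 - 3*s^2 - 7*s - 1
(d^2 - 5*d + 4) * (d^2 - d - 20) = d^4 - 6*d^3 - 11*d^2 + 96*d - 80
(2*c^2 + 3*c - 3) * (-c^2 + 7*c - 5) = -2*c^4 + 11*c^3 + 14*c^2 - 36*c + 15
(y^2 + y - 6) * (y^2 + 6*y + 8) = y^4 + 7*y^3 + 8*y^2 - 28*y - 48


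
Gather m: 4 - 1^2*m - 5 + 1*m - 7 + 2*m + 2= 2*m - 6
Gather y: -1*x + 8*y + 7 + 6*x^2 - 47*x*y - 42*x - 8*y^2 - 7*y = 6*x^2 - 43*x - 8*y^2 + y*(1 - 47*x) + 7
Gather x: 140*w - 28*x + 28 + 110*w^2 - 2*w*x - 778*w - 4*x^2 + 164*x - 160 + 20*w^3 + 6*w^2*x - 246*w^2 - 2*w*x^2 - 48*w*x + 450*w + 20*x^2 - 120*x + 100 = 20*w^3 - 136*w^2 - 188*w + x^2*(16 - 2*w) + x*(6*w^2 - 50*w + 16) - 32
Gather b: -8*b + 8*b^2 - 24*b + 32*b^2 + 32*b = 40*b^2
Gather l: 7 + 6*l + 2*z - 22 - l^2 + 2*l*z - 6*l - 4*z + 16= -l^2 + 2*l*z - 2*z + 1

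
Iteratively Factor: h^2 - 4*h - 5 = (h + 1)*(h - 5)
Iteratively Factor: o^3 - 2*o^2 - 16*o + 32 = (o - 4)*(o^2 + 2*o - 8) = (o - 4)*(o + 4)*(o - 2)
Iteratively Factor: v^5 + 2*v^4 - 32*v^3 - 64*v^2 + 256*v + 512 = (v + 4)*(v^4 - 2*v^3 - 24*v^2 + 32*v + 128) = (v - 4)*(v + 4)*(v^3 + 2*v^2 - 16*v - 32) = (v - 4)*(v + 4)^2*(v^2 - 2*v - 8) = (v - 4)^2*(v + 4)^2*(v + 2)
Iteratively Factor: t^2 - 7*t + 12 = (t - 4)*(t - 3)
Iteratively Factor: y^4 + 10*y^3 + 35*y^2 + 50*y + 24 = (y + 4)*(y^3 + 6*y^2 + 11*y + 6) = (y + 3)*(y + 4)*(y^2 + 3*y + 2) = (y + 1)*(y + 3)*(y + 4)*(y + 2)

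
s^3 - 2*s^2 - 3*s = s*(s - 3)*(s + 1)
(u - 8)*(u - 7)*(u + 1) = u^3 - 14*u^2 + 41*u + 56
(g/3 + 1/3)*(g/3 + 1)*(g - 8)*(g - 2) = g^4/9 - 2*g^3/3 - 7*g^2/3 + 34*g/9 + 16/3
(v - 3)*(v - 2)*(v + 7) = v^3 + 2*v^2 - 29*v + 42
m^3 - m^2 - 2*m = m*(m - 2)*(m + 1)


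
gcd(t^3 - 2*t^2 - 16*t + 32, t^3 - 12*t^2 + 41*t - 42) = t - 2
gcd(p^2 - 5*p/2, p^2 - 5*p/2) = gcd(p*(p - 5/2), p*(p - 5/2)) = p^2 - 5*p/2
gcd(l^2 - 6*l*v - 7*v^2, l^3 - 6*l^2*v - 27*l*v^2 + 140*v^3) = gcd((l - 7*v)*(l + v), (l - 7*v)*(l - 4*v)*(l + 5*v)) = -l + 7*v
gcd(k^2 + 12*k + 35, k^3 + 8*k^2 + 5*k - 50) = k + 5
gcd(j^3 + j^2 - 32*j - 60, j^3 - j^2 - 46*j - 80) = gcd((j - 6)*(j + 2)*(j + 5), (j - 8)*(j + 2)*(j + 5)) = j^2 + 7*j + 10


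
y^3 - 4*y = y*(y - 2)*(y + 2)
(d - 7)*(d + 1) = d^2 - 6*d - 7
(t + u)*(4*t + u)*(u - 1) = 4*t^2*u - 4*t^2 + 5*t*u^2 - 5*t*u + u^3 - u^2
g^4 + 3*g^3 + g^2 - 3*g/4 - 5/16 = (g - 1/2)*(g + 1/2)^2*(g + 5/2)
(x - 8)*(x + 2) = x^2 - 6*x - 16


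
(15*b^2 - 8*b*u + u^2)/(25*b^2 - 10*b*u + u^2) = (-3*b + u)/(-5*b + u)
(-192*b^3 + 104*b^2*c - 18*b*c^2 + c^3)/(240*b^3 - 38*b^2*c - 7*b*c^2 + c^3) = (-24*b^2 + 10*b*c - c^2)/(30*b^2 - b*c - c^2)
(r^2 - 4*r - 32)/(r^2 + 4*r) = (r - 8)/r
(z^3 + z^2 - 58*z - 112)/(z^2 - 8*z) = z + 9 + 14/z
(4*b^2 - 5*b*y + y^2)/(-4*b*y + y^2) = (-b + y)/y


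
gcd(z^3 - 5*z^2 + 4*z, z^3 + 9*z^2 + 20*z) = z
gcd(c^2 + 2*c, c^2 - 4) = c + 2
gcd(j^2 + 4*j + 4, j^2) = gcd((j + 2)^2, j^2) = 1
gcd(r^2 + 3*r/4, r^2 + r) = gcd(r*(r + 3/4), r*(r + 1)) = r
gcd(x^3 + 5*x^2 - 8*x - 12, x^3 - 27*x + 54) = x + 6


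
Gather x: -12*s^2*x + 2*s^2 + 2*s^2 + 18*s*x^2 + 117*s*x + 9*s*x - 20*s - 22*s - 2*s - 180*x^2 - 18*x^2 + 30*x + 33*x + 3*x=4*s^2 - 44*s + x^2*(18*s - 198) + x*(-12*s^2 + 126*s + 66)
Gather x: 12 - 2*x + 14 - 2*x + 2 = 28 - 4*x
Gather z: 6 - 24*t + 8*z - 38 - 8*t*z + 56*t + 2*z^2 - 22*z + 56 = 32*t + 2*z^2 + z*(-8*t - 14) + 24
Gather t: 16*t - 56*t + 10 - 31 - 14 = -40*t - 35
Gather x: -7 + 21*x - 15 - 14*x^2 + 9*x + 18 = -14*x^2 + 30*x - 4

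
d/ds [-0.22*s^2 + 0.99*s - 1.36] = 0.99 - 0.44*s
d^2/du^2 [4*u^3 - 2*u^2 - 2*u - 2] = 24*u - 4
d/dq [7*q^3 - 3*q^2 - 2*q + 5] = 21*q^2 - 6*q - 2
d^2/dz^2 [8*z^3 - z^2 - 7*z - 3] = 48*z - 2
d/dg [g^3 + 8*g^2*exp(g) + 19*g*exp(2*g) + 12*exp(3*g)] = 8*g^2*exp(g) + 3*g^2 + 38*g*exp(2*g) + 16*g*exp(g) + 36*exp(3*g) + 19*exp(2*g)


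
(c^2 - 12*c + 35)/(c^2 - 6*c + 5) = (c - 7)/(c - 1)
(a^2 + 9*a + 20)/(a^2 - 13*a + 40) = (a^2 + 9*a + 20)/(a^2 - 13*a + 40)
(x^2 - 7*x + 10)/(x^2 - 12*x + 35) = (x - 2)/(x - 7)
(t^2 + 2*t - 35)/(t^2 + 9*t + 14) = (t - 5)/(t + 2)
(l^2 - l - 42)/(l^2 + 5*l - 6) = (l - 7)/(l - 1)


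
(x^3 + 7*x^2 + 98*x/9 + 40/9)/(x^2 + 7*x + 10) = (x^2 + 2*x + 8/9)/(x + 2)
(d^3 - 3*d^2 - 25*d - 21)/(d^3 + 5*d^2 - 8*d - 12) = (d^2 - 4*d - 21)/(d^2 + 4*d - 12)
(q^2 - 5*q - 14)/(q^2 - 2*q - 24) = (-q^2 + 5*q + 14)/(-q^2 + 2*q + 24)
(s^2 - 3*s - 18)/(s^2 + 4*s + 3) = (s - 6)/(s + 1)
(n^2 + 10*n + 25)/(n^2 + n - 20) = (n + 5)/(n - 4)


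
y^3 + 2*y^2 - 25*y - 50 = (y - 5)*(y + 2)*(y + 5)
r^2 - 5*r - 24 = (r - 8)*(r + 3)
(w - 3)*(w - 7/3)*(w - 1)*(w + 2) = w^4 - 13*w^3/3 - w^2/3 + 53*w/3 - 14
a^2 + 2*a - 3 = (a - 1)*(a + 3)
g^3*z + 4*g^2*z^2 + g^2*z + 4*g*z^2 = g*(g + 4*z)*(g*z + z)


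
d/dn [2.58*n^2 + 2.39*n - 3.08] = 5.16*n + 2.39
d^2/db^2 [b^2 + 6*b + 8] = 2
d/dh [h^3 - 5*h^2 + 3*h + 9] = 3*h^2 - 10*h + 3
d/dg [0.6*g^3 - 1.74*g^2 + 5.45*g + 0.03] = 1.8*g^2 - 3.48*g + 5.45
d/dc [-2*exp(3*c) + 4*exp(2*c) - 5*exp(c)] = (-6*exp(2*c) + 8*exp(c) - 5)*exp(c)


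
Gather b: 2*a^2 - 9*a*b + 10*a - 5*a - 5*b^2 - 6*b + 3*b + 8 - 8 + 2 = 2*a^2 + 5*a - 5*b^2 + b*(-9*a - 3) + 2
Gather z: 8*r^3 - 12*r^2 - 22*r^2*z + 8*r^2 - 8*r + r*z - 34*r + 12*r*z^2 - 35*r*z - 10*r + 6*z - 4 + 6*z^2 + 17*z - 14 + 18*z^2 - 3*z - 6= 8*r^3 - 4*r^2 - 52*r + z^2*(12*r + 24) + z*(-22*r^2 - 34*r + 20) - 24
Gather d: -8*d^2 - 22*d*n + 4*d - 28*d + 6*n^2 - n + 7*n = -8*d^2 + d*(-22*n - 24) + 6*n^2 + 6*n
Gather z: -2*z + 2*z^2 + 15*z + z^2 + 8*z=3*z^2 + 21*z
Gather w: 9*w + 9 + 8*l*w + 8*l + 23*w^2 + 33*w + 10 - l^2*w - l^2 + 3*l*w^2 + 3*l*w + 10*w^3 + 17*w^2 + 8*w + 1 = -l^2 + 8*l + 10*w^3 + w^2*(3*l + 40) + w*(-l^2 + 11*l + 50) + 20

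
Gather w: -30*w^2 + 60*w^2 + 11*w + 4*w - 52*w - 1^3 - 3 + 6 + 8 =30*w^2 - 37*w + 10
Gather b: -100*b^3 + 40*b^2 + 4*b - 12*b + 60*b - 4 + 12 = -100*b^3 + 40*b^2 + 52*b + 8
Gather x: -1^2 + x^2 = x^2 - 1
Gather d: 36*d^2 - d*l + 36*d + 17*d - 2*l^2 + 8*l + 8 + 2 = 36*d^2 + d*(53 - l) - 2*l^2 + 8*l + 10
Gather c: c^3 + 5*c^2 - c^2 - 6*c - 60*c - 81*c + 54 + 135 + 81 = c^3 + 4*c^2 - 147*c + 270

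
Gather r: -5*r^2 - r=-5*r^2 - r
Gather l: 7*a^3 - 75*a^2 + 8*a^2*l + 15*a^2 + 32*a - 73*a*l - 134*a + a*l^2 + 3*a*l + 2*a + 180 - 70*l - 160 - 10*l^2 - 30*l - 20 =7*a^3 - 60*a^2 - 100*a + l^2*(a - 10) + l*(8*a^2 - 70*a - 100)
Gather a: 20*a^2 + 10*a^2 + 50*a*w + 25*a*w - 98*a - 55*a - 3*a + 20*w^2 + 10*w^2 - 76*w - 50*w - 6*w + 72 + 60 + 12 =30*a^2 + a*(75*w - 156) + 30*w^2 - 132*w + 144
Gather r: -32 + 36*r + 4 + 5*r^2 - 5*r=5*r^2 + 31*r - 28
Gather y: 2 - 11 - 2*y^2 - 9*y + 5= -2*y^2 - 9*y - 4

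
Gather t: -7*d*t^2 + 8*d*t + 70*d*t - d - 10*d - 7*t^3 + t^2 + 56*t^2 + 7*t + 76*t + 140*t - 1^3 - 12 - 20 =-11*d - 7*t^3 + t^2*(57 - 7*d) + t*(78*d + 223) - 33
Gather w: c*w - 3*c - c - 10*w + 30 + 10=-4*c + w*(c - 10) + 40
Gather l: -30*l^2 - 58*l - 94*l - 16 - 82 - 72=-30*l^2 - 152*l - 170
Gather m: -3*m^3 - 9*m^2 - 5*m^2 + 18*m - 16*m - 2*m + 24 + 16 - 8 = -3*m^3 - 14*m^2 + 32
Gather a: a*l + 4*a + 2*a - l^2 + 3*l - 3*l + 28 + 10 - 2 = a*(l + 6) - l^2 + 36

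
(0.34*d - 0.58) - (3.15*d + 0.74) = -2.81*d - 1.32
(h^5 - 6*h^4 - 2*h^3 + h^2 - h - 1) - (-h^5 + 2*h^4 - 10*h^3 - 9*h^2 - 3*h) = 2*h^5 - 8*h^4 + 8*h^3 + 10*h^2 + 2*h - 1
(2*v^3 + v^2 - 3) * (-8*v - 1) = -16*v^4 - 10*v^3 - v^2 + 24*v + 3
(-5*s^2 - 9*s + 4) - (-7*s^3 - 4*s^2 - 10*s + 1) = 7*s^3 - s^2 + s + 3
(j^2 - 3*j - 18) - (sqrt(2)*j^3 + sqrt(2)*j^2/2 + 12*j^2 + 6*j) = -sqrt(2)*j^3 - 11*j^2 - sqrt(2)*j^2/2 - 9*j - 18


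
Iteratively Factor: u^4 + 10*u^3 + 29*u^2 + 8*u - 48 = (u + 4)*(u^3 + 6*u^2 + 5*u - 12) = (u + 4)^2*(u^2 + 2*u - 3) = (u + 3)*(u + 4)^2*(u - 1)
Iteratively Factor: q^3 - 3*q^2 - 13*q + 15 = (q + 3)*(q^2 - 6*q + 5) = (q - 1)*(q + 3)*(q - 5)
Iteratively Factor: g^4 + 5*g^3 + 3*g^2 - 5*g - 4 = (g - 1)*(g^3 + 6*g^2 + 9*g + 4) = (g - 1)*(g + 1)*(g^2 + 5*g + 4) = (g - 1)*(g + 1)*(g + 4)*(g + 1)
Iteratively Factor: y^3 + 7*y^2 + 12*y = (y + 4)*(y^2 + 3*y) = (y + 3)*(y + 4)*(y)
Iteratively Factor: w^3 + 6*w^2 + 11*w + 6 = (w + 1)*(w^2 + 5*w + 6) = (w + 1)*(w + 3)*(w + 2)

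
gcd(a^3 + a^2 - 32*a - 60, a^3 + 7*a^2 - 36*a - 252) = a - 6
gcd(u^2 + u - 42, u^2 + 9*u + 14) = u + 7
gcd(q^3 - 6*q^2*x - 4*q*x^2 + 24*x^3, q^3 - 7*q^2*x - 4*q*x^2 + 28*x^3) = -q^2 + 4*x^2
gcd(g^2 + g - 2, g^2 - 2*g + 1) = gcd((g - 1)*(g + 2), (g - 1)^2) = g - 1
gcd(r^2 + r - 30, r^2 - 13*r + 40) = r - 5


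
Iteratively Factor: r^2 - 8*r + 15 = (r - 5)*(r - 3)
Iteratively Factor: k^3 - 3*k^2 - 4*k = (k)*(k^2 - 3*k - 4) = k*(k + 1)*(k - 4)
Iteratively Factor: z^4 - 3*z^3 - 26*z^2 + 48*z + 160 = (z - 5)*(z^3 + 2*z^2 - 16*z - 32) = (z - 5)*(z + 4)*(z^2 - 2*z - 8) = (z - 5)*(z - 4)*(z + 4)*(z + 2)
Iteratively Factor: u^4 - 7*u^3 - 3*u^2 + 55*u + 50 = (u + 2)*(u^3 - 9*u^2 + 15*u + 25) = (u - 5)*(u + 2)*(u^2 - 4*u - 5) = (u - 5)*(u + 1)*(u + 2)*(u - 5)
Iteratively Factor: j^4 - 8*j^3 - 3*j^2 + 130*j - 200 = (j - 5)*(j^3 - 3*j^2 - 18*j + 40) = (j - 5)*(j - 2)*(j^2 - j - 20) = (j - 5)^2*(j - 2)*(j + 4)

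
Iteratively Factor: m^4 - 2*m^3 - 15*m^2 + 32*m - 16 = (m - 1)*(m^3 - m^2 - 16*m + 16) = (m - 4)*(m - 1)*(m^2 + 3*m - 4) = (m - 4)*(m - 1)*(m + 4)*(m - 1)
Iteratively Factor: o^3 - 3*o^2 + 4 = (o - 2)*(o^2 - o - 2) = (o - 2)^2*(o + 1)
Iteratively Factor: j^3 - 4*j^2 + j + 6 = (j + 1)*(j^2 - 5*j + 6) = (j - 3)*(j + 1)*(j - 2)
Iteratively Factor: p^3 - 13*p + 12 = (p - 3)*(p^2 + 3*p - 4) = (p - 3)*(p + 4)*(p - 1)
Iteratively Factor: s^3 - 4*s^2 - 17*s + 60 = (s + 4)*(s^2 - 8*s + 15) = (s - 3)*(s + 4)*(s - 5)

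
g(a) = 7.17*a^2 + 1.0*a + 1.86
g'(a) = 14.34*a + 1.0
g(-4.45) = 139.39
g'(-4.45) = -62.81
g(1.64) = 22.78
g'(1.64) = 24.52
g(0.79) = 7.12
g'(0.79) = 12.33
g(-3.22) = 72.98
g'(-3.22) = -45.17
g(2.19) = 38.44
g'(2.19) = 32.40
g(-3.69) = 95.80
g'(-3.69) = -51.91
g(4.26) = 136.24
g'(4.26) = 62.09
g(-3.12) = 68.54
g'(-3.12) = -43.74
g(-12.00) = 1022.34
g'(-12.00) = -171.08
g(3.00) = 69.39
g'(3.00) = 44.02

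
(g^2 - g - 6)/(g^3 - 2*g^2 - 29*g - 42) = (g - 3)/(g^2 - 4*g - 21)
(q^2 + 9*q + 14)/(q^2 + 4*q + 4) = (q + 7)/(q + 2)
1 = 1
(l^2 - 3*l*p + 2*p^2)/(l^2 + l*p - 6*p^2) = (l - p)/(l + 3*p)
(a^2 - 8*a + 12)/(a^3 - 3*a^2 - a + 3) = (a^2 - 8*a + 12)/(a^3 - 3*a^2 - a + 3)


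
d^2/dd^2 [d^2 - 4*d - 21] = 2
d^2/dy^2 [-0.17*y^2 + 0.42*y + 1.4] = -0.340000000000000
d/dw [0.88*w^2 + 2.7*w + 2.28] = 1.76*w + 2.7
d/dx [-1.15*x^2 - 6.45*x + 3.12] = -2.3*x - 6.45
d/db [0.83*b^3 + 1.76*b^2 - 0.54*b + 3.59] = 2.49*b^2 + 3.52*b - 0.54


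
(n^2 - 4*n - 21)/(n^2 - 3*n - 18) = (n - 7)/(n - 6)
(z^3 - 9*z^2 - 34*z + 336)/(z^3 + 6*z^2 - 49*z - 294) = (z - 8)/(z + 7)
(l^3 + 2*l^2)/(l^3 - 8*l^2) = (l + 2)/(l - 8)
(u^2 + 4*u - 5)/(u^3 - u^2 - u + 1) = (u + 5)/(u^2 - 1)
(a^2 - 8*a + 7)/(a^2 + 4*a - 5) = (a - 7)/(a + 5)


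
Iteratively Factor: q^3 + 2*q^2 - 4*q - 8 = (q + 2)*(q^2 - 4) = (q + 2)^2*(q - 2)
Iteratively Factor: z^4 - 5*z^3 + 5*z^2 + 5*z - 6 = (z + 1)*(z^3 - 6*z^2 + 11*z - 6) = (z - 3)*(z + 1)*(z^2 - 3*z + 2) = (z - 3)*(z - 1)*(z + 1)*(z - 2)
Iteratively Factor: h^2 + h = (h)*(h + 1)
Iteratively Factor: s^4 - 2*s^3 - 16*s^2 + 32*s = (s)*(s^3 - 2*s^2 - 16*s + 32) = s*(s - 2)*(s^2 - 16) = s*(s - 2)*(s + 4)*(s - 4)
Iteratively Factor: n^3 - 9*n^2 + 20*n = (n - 4)*(n^2 - 5*n) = (n - 5)*(n - 4)*(n)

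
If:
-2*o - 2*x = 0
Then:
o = -x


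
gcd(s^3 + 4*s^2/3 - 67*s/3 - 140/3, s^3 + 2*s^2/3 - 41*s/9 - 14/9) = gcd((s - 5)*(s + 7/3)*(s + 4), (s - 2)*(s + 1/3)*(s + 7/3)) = s + 7/3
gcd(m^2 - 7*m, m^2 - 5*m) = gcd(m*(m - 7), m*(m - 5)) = m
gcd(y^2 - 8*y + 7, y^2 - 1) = y - 1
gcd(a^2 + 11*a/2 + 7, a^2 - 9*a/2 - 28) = a + 7/2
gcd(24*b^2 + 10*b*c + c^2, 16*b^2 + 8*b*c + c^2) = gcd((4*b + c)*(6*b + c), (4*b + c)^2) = 4*b + c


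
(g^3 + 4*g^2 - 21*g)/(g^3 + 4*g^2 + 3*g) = (g^2 + 4*g - 21)/(g^2 + 4*g + 3)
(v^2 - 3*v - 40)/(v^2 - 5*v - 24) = (v + 5)/(v + 3)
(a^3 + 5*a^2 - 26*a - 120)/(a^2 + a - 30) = a + 4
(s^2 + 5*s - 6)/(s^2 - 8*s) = (s^2 + 5*s - 6)/(s*(s - 8))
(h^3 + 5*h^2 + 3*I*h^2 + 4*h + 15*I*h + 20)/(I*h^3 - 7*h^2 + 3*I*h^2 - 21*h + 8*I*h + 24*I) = (-I*h^2 + h*(4 - 5*I) + 20)/(h^2 + h*(3 + 8*I) + 24*I)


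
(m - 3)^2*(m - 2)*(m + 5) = m^4 - 3*m^3 - 19*m^2 + 87*m - 90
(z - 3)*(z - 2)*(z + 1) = z^3 - 4*z^2 + z + 6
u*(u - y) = u^2 - u*y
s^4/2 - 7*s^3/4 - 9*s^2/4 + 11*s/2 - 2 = (s/2 + 1)*(s - 4)*(s - 1)*(s - 1/2)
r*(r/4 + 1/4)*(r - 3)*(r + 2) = r^4/4 - 7*r^2/4 - 3*r/2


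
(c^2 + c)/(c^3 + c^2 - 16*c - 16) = c/(c^2 - 16)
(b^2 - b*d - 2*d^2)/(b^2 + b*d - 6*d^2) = (b + d)/(b + 3*d)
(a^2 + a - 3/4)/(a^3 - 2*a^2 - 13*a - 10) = (-a^2 - a + 3/4)/(-a^3 + 2*a^2 + 13*a + 10)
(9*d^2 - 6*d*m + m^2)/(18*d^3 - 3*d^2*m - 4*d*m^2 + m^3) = 1/(2*d + m)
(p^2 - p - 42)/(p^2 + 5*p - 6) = (p - 7)/(p - 1)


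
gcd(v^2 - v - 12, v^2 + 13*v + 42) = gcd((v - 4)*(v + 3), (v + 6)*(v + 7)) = 1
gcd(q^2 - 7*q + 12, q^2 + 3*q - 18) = q - 3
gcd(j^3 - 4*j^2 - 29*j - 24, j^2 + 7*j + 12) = j + 3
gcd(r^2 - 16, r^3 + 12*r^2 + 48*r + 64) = r + 4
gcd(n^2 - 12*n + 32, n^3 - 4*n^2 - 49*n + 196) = n - 4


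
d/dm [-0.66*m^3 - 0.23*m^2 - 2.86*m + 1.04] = -1.98*m^2 - 0.46*m - 2.86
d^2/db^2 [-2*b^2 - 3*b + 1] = -4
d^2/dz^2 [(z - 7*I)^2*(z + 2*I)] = 6*z - 24*I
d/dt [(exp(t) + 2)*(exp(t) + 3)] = (2*exp(t) + 5)*exp(t)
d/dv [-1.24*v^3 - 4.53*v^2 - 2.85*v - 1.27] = -3.72*v^2 - 9.06*v - 2.85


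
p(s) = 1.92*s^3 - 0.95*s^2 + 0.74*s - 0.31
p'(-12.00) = 852.98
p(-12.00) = -3463.75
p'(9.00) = 450.20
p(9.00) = 1329.08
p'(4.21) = 94.83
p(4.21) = 129.23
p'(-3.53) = 79.22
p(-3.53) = -99.22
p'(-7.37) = 327.61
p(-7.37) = -825.97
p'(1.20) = 6.75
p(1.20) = 2.53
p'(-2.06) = 29.10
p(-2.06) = -22.65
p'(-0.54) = 3.45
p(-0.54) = -1.29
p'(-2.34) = 36.73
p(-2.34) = -31.84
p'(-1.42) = 15.05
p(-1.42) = -8.77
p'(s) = 5.76*s^2 - 1.9*s + 0.74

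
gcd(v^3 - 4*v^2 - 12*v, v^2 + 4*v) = v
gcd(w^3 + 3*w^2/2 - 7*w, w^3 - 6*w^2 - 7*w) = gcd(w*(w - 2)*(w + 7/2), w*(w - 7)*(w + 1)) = w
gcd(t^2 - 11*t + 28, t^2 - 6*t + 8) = t - 4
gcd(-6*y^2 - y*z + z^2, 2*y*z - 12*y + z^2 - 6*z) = 2*y + z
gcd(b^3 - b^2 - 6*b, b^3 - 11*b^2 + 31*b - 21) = b - 3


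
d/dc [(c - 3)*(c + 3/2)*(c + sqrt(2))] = 3*c^2 - 3*c + 2*sqrt(2)*c - 9/2 - 3*sqrt(2)/2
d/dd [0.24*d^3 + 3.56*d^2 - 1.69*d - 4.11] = 0.72*d^2 + 7.12*d - 1.69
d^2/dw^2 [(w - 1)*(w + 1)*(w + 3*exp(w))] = 3*w^2*exp(w) + 12*w*exp(w) + 6*w + 3*exp(w)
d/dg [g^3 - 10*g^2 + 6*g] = 3*g^2 - 20*g + 6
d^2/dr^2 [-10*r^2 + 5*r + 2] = -20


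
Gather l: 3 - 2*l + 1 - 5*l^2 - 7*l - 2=-5*l^2 - 9*l + 2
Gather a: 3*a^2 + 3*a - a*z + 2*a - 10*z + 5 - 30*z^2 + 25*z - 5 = 3*a^2 + a*(5 - z) - 30*z^2 + 15*z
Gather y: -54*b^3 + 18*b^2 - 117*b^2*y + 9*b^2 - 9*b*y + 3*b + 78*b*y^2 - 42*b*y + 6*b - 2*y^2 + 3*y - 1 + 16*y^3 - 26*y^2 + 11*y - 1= -54*b^3 + 27*b^2 + 9*b + 16*y^3 + y^2*(78*b - 28) + y*(-117*b^2 - 51*b + 14) - 2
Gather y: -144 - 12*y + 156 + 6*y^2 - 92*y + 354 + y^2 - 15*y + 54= 7*y^2 - 119*y + 420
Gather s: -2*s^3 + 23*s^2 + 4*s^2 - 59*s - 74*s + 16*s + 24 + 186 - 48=-2*s^3 + 27*s^2 - 117*s + 162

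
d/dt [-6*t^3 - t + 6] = -18*t^2 - 1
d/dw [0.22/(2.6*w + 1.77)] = -0.572/(2.6*w + 1.77)^2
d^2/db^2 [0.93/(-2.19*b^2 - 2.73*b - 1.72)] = (8.920746*b^2 + 11.120382*b - 0.93*(4.38*b + 2.73)*(8.76*b + 5.46) + 7.006248)/(2.19*b^2 + 2.73*b + 1.72)^3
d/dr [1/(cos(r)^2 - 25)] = 2*sin(r)*cos(r)/(cos(r)^2 - 25)^2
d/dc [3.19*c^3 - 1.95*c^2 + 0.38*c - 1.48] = 9.57*c^2 - 3.9*c + 0.38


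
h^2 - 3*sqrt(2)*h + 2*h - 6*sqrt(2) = (h + 2)*(h - 3*sqrt(2))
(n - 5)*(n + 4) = n^2 - n - 20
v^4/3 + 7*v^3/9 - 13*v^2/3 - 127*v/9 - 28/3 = (v/3 + 1)*(v - 4)*(v + 1)*(v + 7/3)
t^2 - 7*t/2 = t*(t - 7/2)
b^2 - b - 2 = (b - 2)*(b + 1)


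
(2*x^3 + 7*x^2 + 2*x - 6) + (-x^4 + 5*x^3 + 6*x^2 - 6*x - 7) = -x^4 + 7*x^3 + 13*x^2 - 4*x - 13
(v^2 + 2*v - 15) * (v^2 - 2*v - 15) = v^4 - 34*v^2 + 225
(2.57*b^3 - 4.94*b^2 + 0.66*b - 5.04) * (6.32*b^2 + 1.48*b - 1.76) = 16.2424*b^5 - 27.4172*b^4 - 7.6632*b^3 - 22.1816*b^2 - 8.6208*b + 8.8704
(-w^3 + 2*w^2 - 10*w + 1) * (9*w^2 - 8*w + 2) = -9*w^5 + 26*w^4 - 108*w^3 + 93*w^2 - 28*w + 2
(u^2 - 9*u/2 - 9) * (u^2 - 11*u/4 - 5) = u^4 - 29*u^3/4 - 13*u^2/8 + 189*u/4 + 45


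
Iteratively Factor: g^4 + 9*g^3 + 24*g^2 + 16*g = (g + 4)*(g^3 + 5*g^2 + 4*g) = (g + 1)*(g + 4)*(g^2 + 4*g) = (g + 1)*(g + 4)^2*(g)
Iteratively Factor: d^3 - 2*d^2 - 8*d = (d)*(d^2 - 2*d - 8) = d*(d - 4)*(d + 2)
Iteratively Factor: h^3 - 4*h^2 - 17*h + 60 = (h - 3)*(h^2 - h - 20) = (h - 3)*(h + 4)*(h - 5)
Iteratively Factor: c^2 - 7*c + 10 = (c - 5)*(c - 2)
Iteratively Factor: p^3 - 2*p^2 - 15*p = (p - 5)*(p^2 + 3*p) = p*(p - 5)*(p + 3)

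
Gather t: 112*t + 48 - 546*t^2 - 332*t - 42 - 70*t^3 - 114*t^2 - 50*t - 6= -70*t^3 - 660*t^2 - 270*t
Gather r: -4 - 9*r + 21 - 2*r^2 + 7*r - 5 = -2*r^2 - 2*r + 12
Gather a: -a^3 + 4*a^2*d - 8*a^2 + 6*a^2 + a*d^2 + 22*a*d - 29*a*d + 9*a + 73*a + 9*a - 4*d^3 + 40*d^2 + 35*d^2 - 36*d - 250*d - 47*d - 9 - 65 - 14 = -a^3 + a^2*(4*d - 2) + a*(d^2 - 7*d + 91) - 4*d^3 + 75*d^2 - 333*d - 88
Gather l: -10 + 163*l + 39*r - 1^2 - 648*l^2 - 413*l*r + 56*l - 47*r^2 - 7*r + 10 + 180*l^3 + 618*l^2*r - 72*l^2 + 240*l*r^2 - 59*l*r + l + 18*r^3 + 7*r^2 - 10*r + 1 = 180*l^3 + l^2*(618*r - 720) + l*(240*r^2 - 472*r + 220) + 18*r^3 - 40*r^2 + 22*r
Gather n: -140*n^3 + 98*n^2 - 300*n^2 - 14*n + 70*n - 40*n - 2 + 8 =-140*n^3 - 202*n^2 + 16*n + 6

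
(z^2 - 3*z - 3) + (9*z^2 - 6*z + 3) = 10*z^2 - 9*z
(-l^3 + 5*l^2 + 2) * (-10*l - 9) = 10*l^4 - 41*l^3 - 45*l^2 - 20*l - 18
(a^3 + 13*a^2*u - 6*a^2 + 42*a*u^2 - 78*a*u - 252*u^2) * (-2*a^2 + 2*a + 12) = -2*a^5 - 26*a^4*u + 14*a^4 - 84*a^3*u^2 + 182*a^3*u + 588*a^2*u^2 - 72*a^2 - 936*a*u - 3024*u^2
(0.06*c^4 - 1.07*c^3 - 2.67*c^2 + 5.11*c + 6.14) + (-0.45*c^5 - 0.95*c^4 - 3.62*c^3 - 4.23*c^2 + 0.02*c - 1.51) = -0.45*c^5 - 0.89*c^4 - 4.69*c^3 - 6.9*c^2 + 5.13*c + 4.63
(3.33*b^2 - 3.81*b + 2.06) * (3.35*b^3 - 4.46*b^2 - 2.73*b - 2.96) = 11.1555*b^5 - 27.6153*b^4 + 14.8027*b^3 - 8.6431*b^2 + 5.6538*b - 6.0976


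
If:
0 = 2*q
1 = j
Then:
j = 1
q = 0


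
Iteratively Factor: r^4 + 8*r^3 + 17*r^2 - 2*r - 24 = (r + 4)*(r^3 + 4*r^2 + r - 6) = (r + 3)*(r + 4)*(r^2 + r - 2) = (r - 1)*(r + 3)*(r + 4)*(r + 2)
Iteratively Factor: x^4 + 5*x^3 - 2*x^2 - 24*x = (x)*(x^3 + 5*x^2 - 2*x - 24) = x*(x + 4)*(x^2 + x - 6) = x*(x + 3)*(x + 4)*(x - 2)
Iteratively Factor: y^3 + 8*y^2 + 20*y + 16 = (y + 2)*(y^2 + 6*y + 8) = (y + 2)*(y + 4)*(y + 2)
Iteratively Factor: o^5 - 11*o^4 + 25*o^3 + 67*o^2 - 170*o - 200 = (o - 4)*(o^4 - 7*o^3 - 3*o^2 + 55*o + 50) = (o - 4)*(o + 1)*(o^3 - 8*o^2 + 5*o + 50) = (o - 4)*(o + 1)*(o + 2)*(o^2 - 10*o + 25) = (o - 5)*(o - 4)*(o + 1)*(o + 2)*(o - 5)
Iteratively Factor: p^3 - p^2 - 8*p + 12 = (p - 2)*(p^2 + p - 6) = (p - 2)*(p + 3)*(p - 2)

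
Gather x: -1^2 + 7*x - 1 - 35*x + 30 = 28 - 28*x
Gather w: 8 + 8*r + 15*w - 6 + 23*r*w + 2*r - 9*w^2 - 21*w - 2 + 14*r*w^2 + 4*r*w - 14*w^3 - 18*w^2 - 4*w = 10*r - 14*w^3 + w^2*(14*r - 27) + w*(27*r - 10)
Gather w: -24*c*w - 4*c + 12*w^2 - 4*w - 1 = -4*c + 12*w^2 + w*(-24*c - 4) - 1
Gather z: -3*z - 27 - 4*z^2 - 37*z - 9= -4*z^2 - 40*z - 36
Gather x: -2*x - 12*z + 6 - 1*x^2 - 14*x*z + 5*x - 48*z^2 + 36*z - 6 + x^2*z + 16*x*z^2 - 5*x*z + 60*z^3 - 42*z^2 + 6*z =x^2*(z - 1) + x*(16*z^2 - 19*z + 3) + 60*z^3 - 90*z^2 + 30*z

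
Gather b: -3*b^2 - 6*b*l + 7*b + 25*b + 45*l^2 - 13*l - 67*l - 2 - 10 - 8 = -3*b^2 + b*(32 - 6*l) + 45*l^2 - 80*l - 20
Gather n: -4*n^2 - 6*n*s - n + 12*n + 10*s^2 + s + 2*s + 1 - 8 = -4*n^2 + n*(11 - 6*s) + 10*s^2 + 3*s - 7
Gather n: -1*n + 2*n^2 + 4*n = 2*n^2 + 3*n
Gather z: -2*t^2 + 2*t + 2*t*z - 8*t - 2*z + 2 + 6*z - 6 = -2*t^2 - 6*t + z*(2*t + 4) - 4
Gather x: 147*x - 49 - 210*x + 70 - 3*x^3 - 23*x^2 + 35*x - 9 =-3*x^3 - 23*x^2 - 28*x + 12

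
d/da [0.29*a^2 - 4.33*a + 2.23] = 0.58*a - 4.33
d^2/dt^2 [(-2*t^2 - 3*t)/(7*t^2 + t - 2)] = 14*(-19*t^3 - 12*t^2 - 18*t - 2)/(343*t^6 + 147*t^5 - 273*t^4 - 83*t^3 + 78*t^2 + 12*t - 8)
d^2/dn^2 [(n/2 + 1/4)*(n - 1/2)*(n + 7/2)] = 3*n + 7/2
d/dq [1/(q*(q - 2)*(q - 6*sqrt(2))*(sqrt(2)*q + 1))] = (-sqrt(2)*q*(q - 2)*(q - 6*sqrt(2)) - q*(q - 2)*(sqrt(2)*q + 1) - q*(q - 6*sqrt(2))*(sqrt(2)*q + 1) - (q - 2)*(q - 6*sqrt(2))*(sqrt(2)*q + 1))/(q^2*(q - 2)^2*(q - 6*sqrt(2))^2*(sqrt(2)*q + 1)^2)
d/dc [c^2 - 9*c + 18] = 2*c - 9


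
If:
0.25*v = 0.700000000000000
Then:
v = 2.80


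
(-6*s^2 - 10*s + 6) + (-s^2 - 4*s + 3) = -7*s^2 - 14*s + 9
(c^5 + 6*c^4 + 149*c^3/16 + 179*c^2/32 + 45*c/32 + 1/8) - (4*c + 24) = c^5 + 6*c^4 + 149*c^3/16 + 179*c^2/32 - 83*c/32 - 191/8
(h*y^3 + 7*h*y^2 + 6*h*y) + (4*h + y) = h*y^3 + 7*h*y^2 + 6*h*y + 4*h + y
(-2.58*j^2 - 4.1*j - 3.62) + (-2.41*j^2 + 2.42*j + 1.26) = -4.99*j^2 - 1.68*j - 2.36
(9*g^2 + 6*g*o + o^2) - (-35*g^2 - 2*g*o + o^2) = 44*g^2 + 8*g*o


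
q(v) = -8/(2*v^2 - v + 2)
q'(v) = -8*(1 - 4*v)/(2*v^2 - v + 2)^2 = 8*(4*v - 1)/(2*v^2 - v + 2)^2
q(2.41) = -0.71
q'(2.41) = 0.55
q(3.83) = -0.29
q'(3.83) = 0.15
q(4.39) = -0.22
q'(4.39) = 0.10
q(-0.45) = -2.80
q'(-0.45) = -2.75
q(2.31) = -0.77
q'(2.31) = 0.61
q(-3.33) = -0.29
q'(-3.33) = -0.15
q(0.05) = -4.09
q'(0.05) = -1.67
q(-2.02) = -0.66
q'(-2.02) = -0.49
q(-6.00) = -0.10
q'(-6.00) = -0.03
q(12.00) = -0.03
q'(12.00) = 0.00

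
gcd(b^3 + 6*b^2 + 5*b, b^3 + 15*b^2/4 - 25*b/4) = b^2 + 5*b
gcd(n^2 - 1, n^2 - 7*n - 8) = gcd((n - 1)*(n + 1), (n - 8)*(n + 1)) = n + 1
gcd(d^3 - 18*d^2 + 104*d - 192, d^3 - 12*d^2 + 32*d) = d^2 - 12*d + 32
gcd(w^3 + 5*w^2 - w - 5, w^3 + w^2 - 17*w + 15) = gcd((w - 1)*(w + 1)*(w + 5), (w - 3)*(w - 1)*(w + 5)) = w^2 + 4*w - 5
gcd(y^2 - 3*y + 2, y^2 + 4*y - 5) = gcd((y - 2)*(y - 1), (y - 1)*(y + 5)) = y - 1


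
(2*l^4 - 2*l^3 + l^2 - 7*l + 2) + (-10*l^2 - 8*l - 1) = 2*l^4 - 2*l^3 - 9*l^2 - 15*l + 1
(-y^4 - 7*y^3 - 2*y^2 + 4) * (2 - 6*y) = 6*y^5 + 40*y^4 - 2*y^3 - 4*y^2 - 24*y + 8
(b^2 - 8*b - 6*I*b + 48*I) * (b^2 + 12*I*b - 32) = b^4 - 8*b^3 + 6*I*b^3 + 40*b^2 - 48*I*b^2 - 320*b + 192*I*b - 1536*I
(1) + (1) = 2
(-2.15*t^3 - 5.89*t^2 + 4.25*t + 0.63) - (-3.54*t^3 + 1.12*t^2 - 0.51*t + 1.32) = 1.39*t^3 - 7.01*t^2 + 4.76*t - 0.69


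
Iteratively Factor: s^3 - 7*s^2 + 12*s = (s - 3)*(s^2 - 4*s) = s*(s - 3)*(s - 4)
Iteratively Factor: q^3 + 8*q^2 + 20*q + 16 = (q + 4)*(q^2 + 4*q + 4) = (q + 2)*(q + 4)*(q + 2)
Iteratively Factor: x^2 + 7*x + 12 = (x + 3)*(x + 4)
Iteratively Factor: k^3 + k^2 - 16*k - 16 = (k - 4)*(k^2 + 5*k + 4) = (k - 4)*(k + 1)*(k + 4)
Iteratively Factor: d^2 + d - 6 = (d + 3)*(d - 2)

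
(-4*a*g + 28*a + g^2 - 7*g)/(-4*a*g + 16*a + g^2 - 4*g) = (g - 7)/(g - 4)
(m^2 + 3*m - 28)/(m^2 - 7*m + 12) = (m + 7)/(m - 3)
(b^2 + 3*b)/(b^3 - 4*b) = (b + 3)/(b^2 - 4)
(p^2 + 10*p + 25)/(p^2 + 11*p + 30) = (p + 5)/(p + 6)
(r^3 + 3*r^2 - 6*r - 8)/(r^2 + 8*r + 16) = (r^2 - r - 2)/(r + 4)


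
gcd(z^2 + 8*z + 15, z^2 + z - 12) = 1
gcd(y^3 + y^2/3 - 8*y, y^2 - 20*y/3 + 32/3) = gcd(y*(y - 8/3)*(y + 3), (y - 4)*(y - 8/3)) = y - 8/3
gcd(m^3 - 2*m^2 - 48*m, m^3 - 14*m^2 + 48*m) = m^2 - 8*m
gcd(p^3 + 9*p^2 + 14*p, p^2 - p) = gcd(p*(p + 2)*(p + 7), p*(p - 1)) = p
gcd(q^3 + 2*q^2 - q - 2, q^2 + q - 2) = q^2 + q - 2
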